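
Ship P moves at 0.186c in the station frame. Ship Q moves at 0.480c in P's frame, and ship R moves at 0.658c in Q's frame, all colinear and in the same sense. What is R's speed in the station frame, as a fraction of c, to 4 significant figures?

u ≈ 0.9052c

Compose boost 2: (0.480 + 0.186)/(1 + 0.480×0.186) = 0.6660/1.08928 = 0.611413
Compose boost 3: (0.658 + 0.611413)/(1 + 0.658×0.611413) = 1.26941/1.40231 = 0.9052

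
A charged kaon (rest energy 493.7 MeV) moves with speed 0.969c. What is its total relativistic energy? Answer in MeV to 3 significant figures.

γ = 1/√(1 − 0.969²) = 4.0476
E = γm₀c² = 4.0476 × 493.7 MeV = 2000 MeV

E ≈ 2000 MeV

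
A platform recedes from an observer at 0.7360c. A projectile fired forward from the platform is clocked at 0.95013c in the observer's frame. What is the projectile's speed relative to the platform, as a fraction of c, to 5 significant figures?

u' ≈ 0.71209c

Inverse velocity addition: u' = (u − v)/(1 − uv/c²)
= (0.95013 − 0.7360)/(1 − 0.95013×0.7360) = 0.21413/0.3007043 = 0.71209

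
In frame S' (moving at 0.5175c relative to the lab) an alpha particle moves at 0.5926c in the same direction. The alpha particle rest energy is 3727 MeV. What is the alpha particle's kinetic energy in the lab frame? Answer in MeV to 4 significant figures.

u_lab = (0.5926 + 0.5175)/(1 + 0.5926×0.5175) = 0.8495638
γ = 1/√(1 − 0.8495638²) = 1.89579
K = (γ − 1)m₀c² = (1.89579 − 1) × 3727 = 0.895786 × 3727 = 3339 MeV

K ≈ 3339 MeV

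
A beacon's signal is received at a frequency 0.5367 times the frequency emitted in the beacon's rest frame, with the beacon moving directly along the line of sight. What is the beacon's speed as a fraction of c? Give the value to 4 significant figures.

f_obs/f_src = √((1−β)/(1+β)) = 0.5367  ⇒  (1−β)/(1+β) = 0.288047
β = |1 − D²|/(1 + D²) = |1 − 0.288047|/(1 + 0.288047) = 0.5527

β ≈ 0.5527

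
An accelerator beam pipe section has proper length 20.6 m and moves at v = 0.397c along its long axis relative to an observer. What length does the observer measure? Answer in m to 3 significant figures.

L ≈ 18.9 m

γ = 1/√(1 − 0.397²) = 1.0895
Length contraction: L = L₀/γ = 20.6/1.0895 = 18.9 m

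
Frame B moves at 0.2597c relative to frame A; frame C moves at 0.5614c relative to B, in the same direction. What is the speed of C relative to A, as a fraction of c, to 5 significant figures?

Compose boost 2: (0.5614 + 0.2597)/(1 + 0.5614×0.2597) = 0.82110/1.145796 = 0.71662

u ≈ 0.71662c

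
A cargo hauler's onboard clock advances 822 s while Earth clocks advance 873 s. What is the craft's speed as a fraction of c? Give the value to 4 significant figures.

γ = Δt/τ₀ = 873/822 = 1.06204
β = √(1 − 1/γ²) = √(1 − 1/1.06204²) = 0.3368

β ≈ 0.3368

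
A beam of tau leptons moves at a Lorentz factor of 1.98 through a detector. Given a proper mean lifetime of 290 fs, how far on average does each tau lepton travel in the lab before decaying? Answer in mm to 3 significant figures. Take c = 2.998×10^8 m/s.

d ≈ 0.149 mm

β = √(1 − 1/γ²) = √(1 − 1/1.98²) = 0.86309
Dilated lifetime: Δt = γτ₀ = 1.98 × 290 fs = 574.20 fs
d = vΔt = 0.86309c × 574.20 fs = 2.5875×10^8 m/s × 5.7420×10^-13 s = 0.149 mm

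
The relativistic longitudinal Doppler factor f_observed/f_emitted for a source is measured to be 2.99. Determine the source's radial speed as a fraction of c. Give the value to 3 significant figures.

f_obs/f_src = √((1+β)/(1−β)) = 2.99  ⇒  (1+β)/(1−β) = 8.9401
β = |1 − D²|/(1 + D²) = |1 − 8.9401|/(1 + 8.9401) = 0.799

β ≈ 0.799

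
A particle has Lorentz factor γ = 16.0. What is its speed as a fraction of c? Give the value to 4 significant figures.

β = √(1 − 1/γ²) = √(1 − 1/16.0²) = √(0.996094) = 0.9980

β ≈ 0.9980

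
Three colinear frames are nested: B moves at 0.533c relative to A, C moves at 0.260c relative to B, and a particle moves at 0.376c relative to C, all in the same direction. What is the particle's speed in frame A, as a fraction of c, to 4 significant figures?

Compose boost 2: (0.260 + 0.533)/(1 + 0.260×0.533) = 0.7930/1.13858 = 0.696482
Compose boost 3: (0.376 + 0.696482)/(1 + 0.376×0.696482) = 1.07248/1.26188 = 0.8499

u ≈ 0.8499c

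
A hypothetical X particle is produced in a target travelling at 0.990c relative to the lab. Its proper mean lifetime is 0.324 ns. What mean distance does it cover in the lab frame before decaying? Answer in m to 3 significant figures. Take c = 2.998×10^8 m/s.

γ = 1/√(1 − 0.990²) = 7.0888
Dilated lifetime: Δt = γτ₀ = 7.0888 × 0.324 ns = 2.2968 ns
d = vΔt = 0.990c × 2.2968 ns = 2.9680×10^8 m/s × 2.2968×10^-9 s = 0.682 m

d ≈ 0.682 m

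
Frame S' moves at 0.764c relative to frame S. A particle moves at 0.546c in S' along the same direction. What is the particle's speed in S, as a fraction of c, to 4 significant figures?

Relativistic velocity addition: u = (u' + v)/(1 + u'v/c²)
= (0.546 + 0.764)/(1 + 0.546×0.764) = 1.310/1.41714 = 0.9244

u ≈ 0.9244c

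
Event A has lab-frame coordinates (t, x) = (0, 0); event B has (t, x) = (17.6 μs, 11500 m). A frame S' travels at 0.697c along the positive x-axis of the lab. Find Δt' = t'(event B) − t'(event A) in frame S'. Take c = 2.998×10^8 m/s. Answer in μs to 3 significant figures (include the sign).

γ = 1/√(1 − 0.697²) = 1.3946
Δt' = γ(Δt − vΔx/c²) = 1.3946 × (17.6 μs − 0.697×11500 m / (2.998×10^8 m/s))
= 1.3946 × (-9.1362 μs) = -12.7 μs

Δt' ≈ -12.7 μs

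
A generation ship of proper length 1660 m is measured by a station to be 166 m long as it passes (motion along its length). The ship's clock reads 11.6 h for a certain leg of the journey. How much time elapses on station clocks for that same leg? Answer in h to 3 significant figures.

Δt ≈ 116 h

Length contraction ⇒ γ = L₀/L = 1660/166 = 10.000
Time dilation: Δt = γτ₀ = 10.000 × 11.6 h = 116 h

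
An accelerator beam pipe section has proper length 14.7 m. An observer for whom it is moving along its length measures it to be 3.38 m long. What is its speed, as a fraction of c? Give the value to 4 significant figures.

β ≈ 0.9732

γ = L₀/L = 14.7/3.38 = 4.34911
β = √(1 − 1/γ²) = 0.9732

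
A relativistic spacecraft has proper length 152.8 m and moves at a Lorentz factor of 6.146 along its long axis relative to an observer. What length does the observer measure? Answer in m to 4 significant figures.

L ≈ 24.86 m

γ = 6.146 (given)
Length contraction: L = L₀/γ = 152.8/6.146 = 24.86 m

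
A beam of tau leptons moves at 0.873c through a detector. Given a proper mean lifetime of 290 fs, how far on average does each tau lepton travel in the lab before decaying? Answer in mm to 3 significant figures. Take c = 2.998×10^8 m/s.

d ≈ 0.156 mm

γ = 1/√(1 − 0.873²) = 2.0504
Dilated lifetime: Δt = γτ₀ = 2.0504 × 290 fs = 594.60 fs
d = vΔt = 0.873c × 594.60 fs = 2.6173×10^8 m/s × 5.9460×10^-13 s = 0.156 mm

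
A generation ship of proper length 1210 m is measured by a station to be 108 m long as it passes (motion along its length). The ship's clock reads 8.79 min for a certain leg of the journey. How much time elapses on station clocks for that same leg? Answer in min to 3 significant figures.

Δt ≈ 98.5 min

Length contraction ⇒ γ = L₀/L = 1210/108 = 11.204
Time dilation: Δt = γτ₀ = 11.204 × 8.79 min = 98.5 min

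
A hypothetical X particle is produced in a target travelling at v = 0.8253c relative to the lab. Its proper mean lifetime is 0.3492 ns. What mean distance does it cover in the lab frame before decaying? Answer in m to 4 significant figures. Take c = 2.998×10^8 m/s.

d ≈ 0.1530 m

γ = 1/√(1 − 0.8253²) = 1.77087
Dilated lifetime: Δt = γτ₀ = 1.77087 × 0.3492 ns = 0.618387 ns
d = vΔt = 0.8253c × 0.618387 ns = 2.47425×10^8 m/s × 6.18387×10^-10 s = 0.1530 m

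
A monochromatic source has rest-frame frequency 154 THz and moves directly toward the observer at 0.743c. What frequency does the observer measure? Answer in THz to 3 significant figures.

Relativistic Doppler: f_obs = f_src √((1+β)/(1−β))
= 154 × √(1.7430/0.25700) = 154 × 2.6042 = 401 THz

f_obs ≈ 401 THz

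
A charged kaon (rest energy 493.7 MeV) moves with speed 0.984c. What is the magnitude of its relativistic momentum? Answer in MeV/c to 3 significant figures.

γ = 1/√(1 − 0.984²) = 5.6127
p = γβm₀c = 5.6127 × 0.984 × 493.7 MeV/c = 2730 MeV/c

p ≈ 2730 MeV/c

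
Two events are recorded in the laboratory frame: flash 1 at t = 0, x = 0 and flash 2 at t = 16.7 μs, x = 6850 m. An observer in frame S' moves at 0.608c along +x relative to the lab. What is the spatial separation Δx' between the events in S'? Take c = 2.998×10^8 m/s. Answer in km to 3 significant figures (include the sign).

Δx' ≈ 4.79 km

γ = 1/√(1 − 0.608²) = 1.2595
Δx' = γ(Δx − vΔt) = 1.2595 × (6850 m − 0.608×(2.998×10^8 m/s)×16.7×10^-6 s)
= 1.2595 × (3806.0 m) = 4.79 km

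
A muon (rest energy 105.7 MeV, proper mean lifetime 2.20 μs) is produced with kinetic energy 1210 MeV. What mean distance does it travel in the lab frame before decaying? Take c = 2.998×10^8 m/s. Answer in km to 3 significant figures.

d ≈ 8.18 km

γ = 1 + K/(m₀c²) = 1 + 1210/105.7 = 12.447
β = √(1 − 1/γ²) = 0.99677
Dilated lifetime: γτ₀ = 12.447 × 2.20 μs = 27.384 μs
d = βc·γτ₀ = 0.99677 × (2.998×10^8 m/s) × 2.7384×10^-5 s = 8.18 km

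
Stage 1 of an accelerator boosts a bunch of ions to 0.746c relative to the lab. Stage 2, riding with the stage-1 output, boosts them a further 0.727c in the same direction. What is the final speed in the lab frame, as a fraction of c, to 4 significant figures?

Compose boost 2: (0.727 + 0.746)/(1 + 0.727×0.746) = 1.473/1.54234 = 0.9550

u ≈ 0.9550c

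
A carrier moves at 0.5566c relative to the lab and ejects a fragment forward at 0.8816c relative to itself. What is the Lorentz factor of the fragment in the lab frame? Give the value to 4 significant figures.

γ ≈ 3.802

u_lab = (0.8816 + 0.5566)/(1 + 0.8816×0.5566) = 1.4382/1.490699 = 0.9647826
γ = 1/√(1 − 0.9647826²) = 3.802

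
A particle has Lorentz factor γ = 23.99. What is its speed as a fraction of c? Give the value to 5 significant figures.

β = √(1 − 1/γ²) = √(1 − 1/23.99²) = √(0.9982624) = 0.99913

β ≈ 0.99913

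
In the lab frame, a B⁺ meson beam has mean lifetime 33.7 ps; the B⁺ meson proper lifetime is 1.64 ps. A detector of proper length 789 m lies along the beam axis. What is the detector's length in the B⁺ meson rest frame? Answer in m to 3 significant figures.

Time dilation ⇒ γ = Δt/τ₀ = 33.7/1.64 = 20.549
Length contraction: L = L₀/γ = 789/20.549 = 38.4 m

L ≈ 38.4 m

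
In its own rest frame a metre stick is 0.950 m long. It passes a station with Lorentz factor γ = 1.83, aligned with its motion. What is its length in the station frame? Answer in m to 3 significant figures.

γ = 1.83 (given)
Length contraction: L = L₀/γ = 0.950/1.83 = 0.519 m

L ≈ 0.519 m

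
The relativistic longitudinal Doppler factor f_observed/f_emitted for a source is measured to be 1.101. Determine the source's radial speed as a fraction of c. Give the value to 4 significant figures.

f_obs/f_src = √((1+β)/(1−β)) = 1.101  ⇒  (1+β)/(1−β) = 1.21220
β = |1 − D²|/(1 + D²) = |1 − 1.21220|/(1 + 1.21220) = 0.09592

β ≈ 0.09592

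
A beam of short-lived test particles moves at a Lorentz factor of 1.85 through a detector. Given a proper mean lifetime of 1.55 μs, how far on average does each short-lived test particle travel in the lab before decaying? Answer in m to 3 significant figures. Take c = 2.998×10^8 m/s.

d ≈ 723 m

β = √(1 − 1/γ²) = √(1 − 1/1.85²) = 0.84132
Dilated lifetime: Δt = γτ₀ = 1.85 × 1.55 μs = 2.8675 μs
d = vΔt = 0.84132c × 2.8675 μs = 2.5223×10^8 m/s × 2.8675×10^-6 s = 723 m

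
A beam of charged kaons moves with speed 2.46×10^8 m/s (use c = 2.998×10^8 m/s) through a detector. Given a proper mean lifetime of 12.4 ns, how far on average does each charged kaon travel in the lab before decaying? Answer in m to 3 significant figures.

d ≈ 5.34 m

β = v/c = 2.46×10^8 / 2.998×10^8 = 0.82055
γ = 1/√(1 − 0.82055²) = 1.7495
Dilated lifetime: Δt = γτ₀ = 1.7495 × 12.4 ns = 21.694 ns
d = vΔt = 0.82055c × 21.694 ns = 2.4600×10^8 m/s × 2.1694×10^-8 s = 5.34 m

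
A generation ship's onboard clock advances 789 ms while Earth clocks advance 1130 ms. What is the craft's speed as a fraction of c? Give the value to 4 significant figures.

γ = Δt/τ₀ = 1130/789 = 1.43219
β = √(1 − 1/γ²) = √(1 − 1/1.43219²) = 0.7159

β ≈ 0.7159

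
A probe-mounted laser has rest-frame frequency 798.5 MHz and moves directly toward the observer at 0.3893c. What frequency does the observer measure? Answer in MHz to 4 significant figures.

f_obs ≈ 1204 MHz

Relativistic Doppler: f_obs = f_src √((1+β)/(1−β))
= 798.5 × √(1.38930/0.610700) = 798.5 × 1.50829 = 1204 MHz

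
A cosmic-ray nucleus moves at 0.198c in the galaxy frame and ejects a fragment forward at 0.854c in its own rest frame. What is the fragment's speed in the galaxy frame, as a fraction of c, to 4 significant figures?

u ≈ 0.8998c

Compose boost 2: (0.854 + 0.198)/(1 + 0.854×0.198) = 1.052/1.16909 = 0.8998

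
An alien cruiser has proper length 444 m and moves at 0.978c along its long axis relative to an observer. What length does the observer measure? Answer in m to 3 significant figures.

L ≈ 92.6 m

γ = 1/√(1 − 0.978²) = 4.7938
Length contraction: L = L₀/γ = 444/4.7938 = 92.6 m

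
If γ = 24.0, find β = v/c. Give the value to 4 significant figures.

β = √(1 − 1/γ²) = √(1 − 1/24.0²) = √(0.998264) = 0.9991

β ≈ 0.9991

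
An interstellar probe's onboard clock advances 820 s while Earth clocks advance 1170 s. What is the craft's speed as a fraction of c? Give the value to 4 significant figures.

β ≈ 0.7133

γ = Δt/τ₀ = 1170/820 = 1.42683
β = √(1 − 1/γ²) = √(1 − 1/1.42683²) = 0.7133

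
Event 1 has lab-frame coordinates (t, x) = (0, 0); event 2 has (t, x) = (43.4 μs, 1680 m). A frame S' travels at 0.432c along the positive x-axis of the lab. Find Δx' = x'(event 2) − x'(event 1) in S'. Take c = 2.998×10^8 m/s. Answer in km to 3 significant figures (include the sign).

Δx' ≈ -4.37 km

γ = 1/√(1 − 0.432²) = 1.1088
Δx' = γ(Δx − vΔt) = 1.1088 × (1680 m − 0.432×(2.998×10^8 m/s)×43.4×10^-6 s)
= 1.1088 × (-3940.9 m) = -4.37 km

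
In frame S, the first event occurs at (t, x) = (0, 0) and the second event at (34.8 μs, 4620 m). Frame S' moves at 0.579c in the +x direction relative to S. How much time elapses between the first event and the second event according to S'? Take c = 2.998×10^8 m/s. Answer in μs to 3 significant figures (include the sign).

γ = 1/√(1 − 0.579²) = 1.2265
Δt' = γ(Δt − vΔx/c²) = 1.2265 × (34.8 μs − 0.579×4620 m / (2.998×10^8 m/s))
= 1.2265 × (25.877 μs) = 31.7 μs

Δt' ≈ 31.7 μs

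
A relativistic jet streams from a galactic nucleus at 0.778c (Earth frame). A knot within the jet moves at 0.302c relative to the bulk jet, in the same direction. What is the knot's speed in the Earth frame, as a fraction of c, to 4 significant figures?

Relativistic velocity addition: u = (u' + v)/(1 + u'v/c²)
= (0.302 + 0.778)/(1 + 0.302×0.778) = 1.080/1.23496 = 0.8745

u ≈ 0.8745c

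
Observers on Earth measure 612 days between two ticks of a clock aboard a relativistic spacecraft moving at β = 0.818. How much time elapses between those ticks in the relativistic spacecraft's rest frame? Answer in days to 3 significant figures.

τ₀ ≈ 352 days

γ = 1/√(1 − 0.818²) = 1.7385
Proper time: τ₀ = Δt/γ = 612/1.7385 = 352 days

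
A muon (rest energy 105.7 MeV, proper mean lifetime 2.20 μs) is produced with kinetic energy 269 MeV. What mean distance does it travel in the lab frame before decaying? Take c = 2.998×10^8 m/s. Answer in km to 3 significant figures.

d ≈ 2.24 km

γ = 1 + K/(m₀c²) = 1 + 269/105.7 = 3.5449
β = √(1 − 1/γ²) = 0.95939
Dilated lifetime: γτ₀ = 3.5449 × 2.20 μs = 7.7989 μs
d = βc·γτ₀ = 0.95939 × (2.998×10^8 m/s) × 7.7989×10^-6 s = 2.24 km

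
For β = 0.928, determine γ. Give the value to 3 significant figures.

γ ≈ 2.68

γ = 1/√(1 − β²) = 1/√(1 − 0.928²) = 1/√(0.13882) = 2.68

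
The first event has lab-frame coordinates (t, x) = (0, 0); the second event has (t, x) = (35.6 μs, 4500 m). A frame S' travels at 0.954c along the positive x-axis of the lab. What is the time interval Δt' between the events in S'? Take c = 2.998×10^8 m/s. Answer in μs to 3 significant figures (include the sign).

Δt' ≈ 71.0 μs

γ = 1/√(1 − 0.954²) = 3.3355
Δt' = γ(Δt − vΔx/c²) = 3.3355 × (35.6 μs − 0.954×4500 m / (2.998×10^8 m/s))
= 3.3355 × (21.280 μs) = 71.0 μs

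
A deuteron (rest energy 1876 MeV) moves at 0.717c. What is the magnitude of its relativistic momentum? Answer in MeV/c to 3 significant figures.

γ = 1/√(1 − 0.717²) = 1.4346
p = γβm₀c = 1.4346 × 0.717 × 1876 MeV/c = 1930 MeV/c

p ≈ 1930 MeV/c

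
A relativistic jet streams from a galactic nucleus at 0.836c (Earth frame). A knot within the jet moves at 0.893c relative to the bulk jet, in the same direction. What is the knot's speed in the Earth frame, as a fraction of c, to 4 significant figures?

Relativistic velocity addition: u = (u' + v)/(1 + u'v/c²)
= (0.893 + 0.836)/(1 + 0.893×0.836) = 1.729/1.74655 = 0.9900

u ≈ 0.9900c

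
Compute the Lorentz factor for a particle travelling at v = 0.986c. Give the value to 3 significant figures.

γ ≈ 6.00

γ = 1/√(1 − β²) = 1/√(1 − 0.986²) = 1/√(0.027804) = 6.00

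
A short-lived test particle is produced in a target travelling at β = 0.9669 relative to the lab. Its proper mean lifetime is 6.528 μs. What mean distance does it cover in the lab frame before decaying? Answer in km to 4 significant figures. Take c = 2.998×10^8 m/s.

d ≈ 7.416 km

γ = 1/√(1 − 0.9669²) = 3.91918
Dilated lifetime: Δt = γτ₀ = 3.91918 × 6.528 μs = 25.5844 μs
d = vΔt = 0.9669c × 25.5844 μs = 2.89877×10^8 m/s × 2.55844×10^-5 s = 7.416 km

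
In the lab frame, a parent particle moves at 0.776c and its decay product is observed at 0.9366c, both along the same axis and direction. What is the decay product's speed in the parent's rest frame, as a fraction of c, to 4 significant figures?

Inverse velocity addition: u' = (u − v)/(1 − uv/c²)
= (0.9366 − 0.776)/(1 − 0.9366×0.776) = 0.1606/0.273198 = 0.5879

u' ≈ 0.5879c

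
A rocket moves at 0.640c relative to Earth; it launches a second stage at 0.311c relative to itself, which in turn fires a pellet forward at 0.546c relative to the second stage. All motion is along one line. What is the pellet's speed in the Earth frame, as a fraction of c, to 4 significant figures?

u ≈ 0.9345c

Compose boost 2: (0.311 + 0.640)/(1 + 0.311×0.640) = 0.9510/1.19904 = 0.793135
Compose boost 3: (0.546 + 0.793135)/(1 + 0.546×0.793135) = 1.33913/1.43305 = 0.9345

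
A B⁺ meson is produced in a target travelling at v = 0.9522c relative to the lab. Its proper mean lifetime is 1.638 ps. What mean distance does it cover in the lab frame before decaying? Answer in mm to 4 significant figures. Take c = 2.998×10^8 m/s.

d ≈ 1.531 mm

γ = 1/√(1 − 0.9522²) = 3.27359
Dilated lifetime: Δt = γτ₀ = 3.27359 × 1.638 ps = 5.36214 ps
d = vΔt = 0.9522c × 5.36214 ps = 2.85470×10^8 m/s × 5.36214×10^-12 s = 1.531 mm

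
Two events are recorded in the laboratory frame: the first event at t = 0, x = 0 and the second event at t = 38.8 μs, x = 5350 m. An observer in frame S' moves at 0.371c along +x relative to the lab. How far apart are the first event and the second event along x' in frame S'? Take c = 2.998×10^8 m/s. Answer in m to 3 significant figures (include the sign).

Δx' ≈ 1110 m

γ = 1/√(1 − 0.371²) = 1.0769
Δx' = γ(Δx − vΔt) = 1.0769 × (5350 m − 0.371×(2.998×10^8 m/s)×38.8×10^-6 s)
= 1.0769 × (1034.4 m) = 1110 m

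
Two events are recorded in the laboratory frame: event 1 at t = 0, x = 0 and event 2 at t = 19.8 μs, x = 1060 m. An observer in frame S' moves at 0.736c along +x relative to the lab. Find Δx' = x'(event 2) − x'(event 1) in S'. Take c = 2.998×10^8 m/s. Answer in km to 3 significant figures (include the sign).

Δx' ≈ -4.89 km

γ = 1/√(1 − 0.736²) = 1.4771
Δx' = γ(Δx − vΔt) = 1.4771 × (1060 m − 0.736×(2.998×10^8 m/s)×19.8×10^-6 s)
= 1.4771 × (-3308.9 m) = -4.89 km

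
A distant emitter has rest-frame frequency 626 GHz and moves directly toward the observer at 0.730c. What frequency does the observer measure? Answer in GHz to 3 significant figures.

Relativistic Doppler: f_obs = f_src √((1+β)/(1−β))
= 626 × √(1.7300/0.27000) = 626 × 2.5313 = 1580 GHz

f_obs ≈ 1580 GHz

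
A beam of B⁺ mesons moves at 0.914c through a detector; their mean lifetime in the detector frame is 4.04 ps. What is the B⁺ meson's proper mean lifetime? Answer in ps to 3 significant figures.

τ₀ ≈ 1.64 ps

γ = 1/√(1 − 0.914²) = 2.4648
Proper time: τ₀ = Δt/γ = 4.04/2.4648 = 1.64 ps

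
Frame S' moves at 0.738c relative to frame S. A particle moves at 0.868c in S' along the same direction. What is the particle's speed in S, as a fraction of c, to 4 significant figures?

u ≈ 0.9789c

Relativistic velocity addition: u = (u' + v)/(1 + u'v/c²)
= (0.868 + 0.738)/(1 + 0.868×0.738) = 1.606/1.64058 = 0.9789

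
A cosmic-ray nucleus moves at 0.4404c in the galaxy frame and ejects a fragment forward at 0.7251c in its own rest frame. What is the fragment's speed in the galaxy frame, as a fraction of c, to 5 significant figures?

Compose boost 2: (0.7251 + 0.4404)/(1 + 0.7251×0.4404) = 1.1655/1.319334 = 0.88340

u ≈ 0.88340c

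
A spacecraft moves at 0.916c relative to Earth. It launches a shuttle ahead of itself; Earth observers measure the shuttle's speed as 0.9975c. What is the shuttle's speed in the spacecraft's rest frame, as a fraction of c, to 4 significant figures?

u' ≈ 0.9445c

Inverse velocity addition: u' = (u − v)/(1 − uv/c²)
= (0.9975 − 0.916)/(1 − 0.9975×0.916) = 0.08150/0.0862900 = 0.9445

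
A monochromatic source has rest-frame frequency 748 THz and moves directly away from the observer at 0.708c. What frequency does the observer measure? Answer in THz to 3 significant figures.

Relativistic Doppler: f_obs = f_src √((1−β)/(1+β))
= 748 × √(0.29200/1.7080) = 748 × 0.41347 = 309 THz

f_obs ≈ 309 THz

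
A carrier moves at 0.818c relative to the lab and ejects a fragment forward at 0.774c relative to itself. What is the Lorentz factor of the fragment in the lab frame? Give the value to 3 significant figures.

u_lab = (0.774 + 0.818)/(1 + 0.774×0.818) = 1.592/1.63313 = 0.974814
γ = 1/√(1 − 0.974814²) = 4.48

γ ≈ 4.48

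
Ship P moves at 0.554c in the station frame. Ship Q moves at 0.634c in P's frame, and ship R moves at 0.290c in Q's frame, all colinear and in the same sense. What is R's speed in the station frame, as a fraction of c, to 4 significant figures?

Compose boost 2: (0.634 + 0.554)/(1 + 0.634×0.554) = 1.188/1.35124 = 0.879195
Compose boost 3: (0.290 + 0.879195)/(1 + 0.290×0.879195) = 1.16920/1.25497 = 0.9317

u ≈ 0.9317c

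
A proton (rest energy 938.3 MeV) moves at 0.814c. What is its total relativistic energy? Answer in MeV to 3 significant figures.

γ = 1/√(1 − 0.814²) = 1.7216
E = γm₀c² = 1.7216 × 938.3 MeV = 1620 MeV

E ≈ 1620 MeV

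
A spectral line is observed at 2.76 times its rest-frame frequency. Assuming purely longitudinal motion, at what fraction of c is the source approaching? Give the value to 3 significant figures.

β ≈ 0.768

f_obs/f_src = √((1+β)/(1−β)) = 2.76  ⇒  (1+β)/(1−β) = 7.6176
β = |1 − D²|/(1 + D²) = |1 − 7.6176|/(1 + 7.6176) = 0.768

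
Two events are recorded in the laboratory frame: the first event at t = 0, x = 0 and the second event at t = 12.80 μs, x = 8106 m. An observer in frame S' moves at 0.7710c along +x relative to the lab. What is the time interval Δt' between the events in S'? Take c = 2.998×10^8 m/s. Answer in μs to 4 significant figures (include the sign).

γ = 1/√(1 − 0.7710²) = 1.57027
Δt' = γ(Δt − vΔx/c²) = 1.57027 × (12.80 μs − 0.7710×8106 m / (2.998×10^8 m/s))
= 1.57027 × (-8.04632 μs) = -12.63 μs

Δt' ≈ -12.63 μs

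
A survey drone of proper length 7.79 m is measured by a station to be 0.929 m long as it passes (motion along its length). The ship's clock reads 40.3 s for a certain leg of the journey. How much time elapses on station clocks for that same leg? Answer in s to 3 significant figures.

Length contraction ⇒ γ = L₀/L = 7.79/0.929 = 8.3854
Time dilation: Δt = γτ₀ = 8.3854 × 40.3 s = 338 s

Δt ≈ 338 s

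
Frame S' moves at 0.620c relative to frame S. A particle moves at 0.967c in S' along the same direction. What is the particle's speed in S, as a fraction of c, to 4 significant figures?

Relativistic velocity addition: u = (u' + v)/(1 + u'v/c²)
= (0.967 + 0.620)/(1 + 0.967×0.620) = 1.587/1.59954 = 0.9922

u ≈ 0.9922c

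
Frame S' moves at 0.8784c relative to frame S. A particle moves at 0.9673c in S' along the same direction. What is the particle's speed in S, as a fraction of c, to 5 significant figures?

u ≈ 0.99785c

Relativistic velocity addition: u = (u' + v)/(1 + u'v/c²)
= (0.9673 + 0.8784)/(1 + 0.9673×0.8784) = 1.8457/1.849676 = 0.99785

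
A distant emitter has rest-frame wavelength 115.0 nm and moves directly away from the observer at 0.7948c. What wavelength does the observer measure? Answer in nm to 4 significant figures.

λ_obs ≈ 340.1 nm

Relativistic Doppler: λ_obs = λ_src √((1+β)/(1−β))
= 115.0 × √(1.79480/0.205200) = 115.0 × 2.95746 = 340.1 nm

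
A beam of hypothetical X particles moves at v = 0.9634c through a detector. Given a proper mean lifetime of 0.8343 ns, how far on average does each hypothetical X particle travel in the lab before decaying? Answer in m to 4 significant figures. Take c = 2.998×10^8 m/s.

γ = 1/√(1 − 0.9634²) = 3.73040
Dilated lifetime: Δt = γτ₀ = 3.73040 × 0.8343 ns = 3.11227 ns
d = vΔt = 0.9634c × 3.11227 ns = 2.88827×10^8 m/s × 3.11227×10^-9 s = 0.8989 m

d ≈ 0.8989 m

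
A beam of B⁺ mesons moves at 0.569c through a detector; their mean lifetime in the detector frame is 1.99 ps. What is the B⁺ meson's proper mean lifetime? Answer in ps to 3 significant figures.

τ₀ ≈ 1.64 ps

γ = 1/√(1 − 0.569²) = 1.2160
Proper time: τ₀ = Δt/γ = 1.99/1.2160 = 1.64 ps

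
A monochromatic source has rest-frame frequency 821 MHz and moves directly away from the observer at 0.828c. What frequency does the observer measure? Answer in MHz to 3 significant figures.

Relativistic Doppler: f_obs = f_src √((1−β)/(1+β))
= 821 × √(0.17200/1.8280) = 821 × 0.30674 = 252 MHz

f_obs ≈ 252 MHz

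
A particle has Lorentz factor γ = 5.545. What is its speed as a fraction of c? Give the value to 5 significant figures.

β ≈ 0.98360

β = √(1 − 1/γ²) = √(1 − 1/5.545²) = √(0.9674765) = 0.98360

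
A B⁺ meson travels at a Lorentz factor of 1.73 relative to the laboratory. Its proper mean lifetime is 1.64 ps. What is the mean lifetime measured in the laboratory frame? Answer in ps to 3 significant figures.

γ = 1.73 (given)
Time dilation: Δt = γτ₀ = 1.73 × 1.64 ps = 2.84 ps

Δt ≈ 2.84 ps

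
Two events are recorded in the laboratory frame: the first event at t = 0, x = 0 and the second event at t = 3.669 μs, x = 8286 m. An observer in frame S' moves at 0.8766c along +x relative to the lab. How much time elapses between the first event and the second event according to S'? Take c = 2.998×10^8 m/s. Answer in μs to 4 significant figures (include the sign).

Δt' ≈ -42.72 μs

γ = 1/√(1 − 0.8766²) = 2.07805
Δt' = γ(Δt − vΔx/c²) = 2.07805 × (3.669 μs − 0.8766×8286 m / (2.998×10^8 m/s))
= 2.07805 × (-20.5588 μs) = -42.72 μs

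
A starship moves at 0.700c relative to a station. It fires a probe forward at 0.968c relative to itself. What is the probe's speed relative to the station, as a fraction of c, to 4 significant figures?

u ≈ 0.9943c

Relativistic velocity addition: u = (u' + v)/(1 + u'v/c²)
= (0.968 + 0.700)/(1 + 0.968×0.700) = 1.668/1.67760 = 0.9943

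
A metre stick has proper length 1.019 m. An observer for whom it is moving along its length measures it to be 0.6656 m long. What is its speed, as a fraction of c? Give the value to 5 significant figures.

γ = L₀/L = 1.019/0.6656 = 1.530950
β = √(1 − 1/γ²) = 0.75719

β ≈ 0.75719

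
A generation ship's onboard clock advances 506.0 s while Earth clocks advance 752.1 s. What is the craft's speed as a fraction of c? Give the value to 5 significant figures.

γ = Δt/τ₀ = 752.1/506.0 = 1.486364
β = √(1 − 1/γ²) = √(1 − 1/1.486364²) = 0.73984

β ≈ 0.73984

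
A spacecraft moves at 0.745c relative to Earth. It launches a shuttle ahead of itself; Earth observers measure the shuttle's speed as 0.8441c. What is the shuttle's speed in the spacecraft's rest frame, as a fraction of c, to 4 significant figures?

Inverse velocity addition: u' = (u − v)/(1 − uv/c²)
= (0.8441 − 0.745)/(1 − 0.8441×0.745) = 0.09910/0.371146 = 0.2670

u' ≈ 0.2670c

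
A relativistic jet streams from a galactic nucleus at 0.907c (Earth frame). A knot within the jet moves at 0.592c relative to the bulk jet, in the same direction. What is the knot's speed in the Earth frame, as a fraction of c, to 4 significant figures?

u ≈ 0.9753c

Relativistic velocity addition: u = (u' + v)/(1 + u'v/c²)
= (0.592 + 0.907)/(1 + 0.592×0.907) = 1.499/1.53694 = 0.9753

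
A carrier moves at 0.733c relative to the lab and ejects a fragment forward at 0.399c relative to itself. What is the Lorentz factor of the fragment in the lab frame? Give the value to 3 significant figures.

γ ≈ 2.07

u_lab = (0.399 + 0.733)/(1 + 0.399×0.733) = 1.132/1.29247 = 0.875844
γ = 1/√(1 − 0.875844²) = 2.07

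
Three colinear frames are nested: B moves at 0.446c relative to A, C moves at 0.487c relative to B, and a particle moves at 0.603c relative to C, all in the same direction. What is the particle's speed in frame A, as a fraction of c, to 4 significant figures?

u ≈ 0.9366c

Compose boost 2: (0.487 + 0.446)/(1 + 0.487×0.446) = 0.9330/1.21720 = 0.766512
Compose boost 3: (0.603 + 0.766512)/(1 + 0.603×0.766512) = 1.36951/1.46221 = 0.9366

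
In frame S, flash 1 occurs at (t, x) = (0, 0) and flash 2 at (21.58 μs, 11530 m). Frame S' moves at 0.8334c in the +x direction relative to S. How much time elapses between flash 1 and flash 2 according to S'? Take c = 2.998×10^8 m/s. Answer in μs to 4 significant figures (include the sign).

γ = 1/√(1 − 0.8334²) = 1.80940
Δt' = γ(Δt − vΔx/c²) = 1.80940 × (21.58 μs − 0.8334×11530 m / (2.998×10^8 m/s))
= 1.80940 × (-10.4717 μs) = -18.95 μs

Δt' ≈ -18.95 μs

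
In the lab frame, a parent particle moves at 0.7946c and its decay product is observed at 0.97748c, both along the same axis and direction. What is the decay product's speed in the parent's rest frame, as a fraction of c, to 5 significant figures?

Inverse velocity addition: u' = (u − v)/(1 − uv/c²)
= (0.97748 − 0.7946)/(1 − 0.97748×0.7946) = 0.18288/0.2232944 = 0.81901

u' ≈ 0.81901c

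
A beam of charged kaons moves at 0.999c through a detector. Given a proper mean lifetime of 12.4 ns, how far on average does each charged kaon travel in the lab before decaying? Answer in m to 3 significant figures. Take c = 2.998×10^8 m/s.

d ≈ 83.1 m

γ = 1/√(1 − 0.999²) = 22.366
Dilated lifetime: Δt = γτ₀ = 22.366 × 12.4 ns = 277.34 ns
d = vΔt = 0.999c × 277.34 ns = 2.9950×10^8 m/s × 2.7734×10^-7 s = 83.1 m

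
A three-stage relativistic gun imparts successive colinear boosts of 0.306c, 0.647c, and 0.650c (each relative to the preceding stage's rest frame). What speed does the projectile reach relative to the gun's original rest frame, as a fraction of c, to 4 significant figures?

u ≈ 0.9528c

Compose boost 2: (0.647 + 0.306)/(1 + 0.647×0.306) = 0.9530/1.19798 = 0.795504
Compose boost 3: (0.650 + 0.795504)/(1 + 0.650×0.795504) = 1.44550/1.51708 = 0.9528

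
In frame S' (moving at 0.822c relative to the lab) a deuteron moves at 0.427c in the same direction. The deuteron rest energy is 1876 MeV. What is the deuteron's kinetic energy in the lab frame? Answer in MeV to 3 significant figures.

K ≈ 3050 MeV

u_lab = (0.427 + 0.822)/(1 + 0.427×0.822) = 0.924504
γ = 1/√(1 − 0.924504²) = 2.6235
K = (γ − 1)m₀c² = (2.6235 − 1) × 1876 = 1.6235 × 1876 = 3050 MeV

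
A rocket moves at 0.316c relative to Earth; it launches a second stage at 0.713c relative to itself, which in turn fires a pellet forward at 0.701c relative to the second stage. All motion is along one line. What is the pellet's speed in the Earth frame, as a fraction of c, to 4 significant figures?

Compose boost 2: (0.713 + 0.316)/(1 + 0.713×0.316) = 1.029/1.22531 = 0.839789
Compose boost 3: (0.701 + 0.839789)/(1 + 0.701×0.839789) = 1.54079/1.58869 = 0.9698

u ≈ 0.9698c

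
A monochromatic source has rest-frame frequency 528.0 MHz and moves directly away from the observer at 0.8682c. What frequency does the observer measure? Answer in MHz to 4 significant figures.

f_obs ≈ 140.2 MHz

Relativistic Doppler: f_obs = f_src √((1−β)/(1+β))
= 528.0 × √(0.131800/1.86820) = 528.0 × 0.265611 = 140.2 MHz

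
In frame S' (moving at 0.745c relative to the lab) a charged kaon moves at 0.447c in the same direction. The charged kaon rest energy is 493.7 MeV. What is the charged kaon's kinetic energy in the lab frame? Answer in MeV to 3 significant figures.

K ≈ 609 MeV

u_lab = (0.447 + 0.745)/(1 + 0.447×0.745) = 0.894213
γ = 1/√(1 − 0.894213²) = 2.2339
K = (γ − 1)m₀c² = (2.2339 − 1) × 493.7 = 1.2339 × 493.7 = 609 MeV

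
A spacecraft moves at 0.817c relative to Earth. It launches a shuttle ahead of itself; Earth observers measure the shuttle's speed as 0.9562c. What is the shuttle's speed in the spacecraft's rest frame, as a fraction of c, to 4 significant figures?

Inverse velocity addition: u' = (u − v)/(1 − uv/c²)
= (0.9562 − 0.817)/(1 − 0.9562×0.817) = 0.1392/0.218785 = 0.6362

u' ≈ 0.6362c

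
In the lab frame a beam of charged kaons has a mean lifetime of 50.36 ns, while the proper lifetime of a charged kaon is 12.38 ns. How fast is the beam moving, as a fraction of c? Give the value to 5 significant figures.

β ≈ 0.96931

γ = Δt/τ₀ = 50.36/12.38 = 4.067851
β = √(1 − 1/γ²) = √(1 − 1/4.067851²) = 0.96931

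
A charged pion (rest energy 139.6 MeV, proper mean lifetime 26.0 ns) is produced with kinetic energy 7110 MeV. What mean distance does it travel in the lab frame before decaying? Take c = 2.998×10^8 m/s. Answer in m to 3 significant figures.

d ≈ 405 m

γ = 1 + K/(m₀c²) = 1 + 7110/139.6 = 51.931
β = √(1 − 1/γ²) = 0.99981
Dilated lifetime: γτ₀ = 51.931 × 26.0 ns = 1350.2 ns
d = βc·γτ₀ = 0.99981 × (2.998×10^8 m/s) × 1.3502×10^-6 s = 405 m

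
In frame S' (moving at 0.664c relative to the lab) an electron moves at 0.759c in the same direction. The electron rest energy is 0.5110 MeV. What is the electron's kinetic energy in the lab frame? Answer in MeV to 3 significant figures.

u_lab = (0.759 + 0.664)/(1 + 0.759×0.664) = 0.946159
γ = 1/√(1 − 0.946159²) = 3.0893
K = (γ − 1)m₀c² = (3.0893 − 1) × 0.5110 = 2.0893 × 0.5110 = 1.07 MeV

K ≈ 1.07 MeV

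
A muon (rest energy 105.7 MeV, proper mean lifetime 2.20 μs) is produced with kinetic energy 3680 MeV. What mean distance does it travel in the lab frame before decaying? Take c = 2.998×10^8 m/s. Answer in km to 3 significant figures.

γ = 1 + K/(m₀c²) = 1 + 3680/105.7 = 35.816
β = √(1 − 1/γ²) = 0.99961
Dilated lifetime: γτ₀ = 35.816 × 2.20 μs = 78.794 μs
d = βc·γτ₀ = 0.99961 × (2.998×10^8 m/s) × 7.8794×10^-5 s = 23.6 km

d ≈ 23.6 km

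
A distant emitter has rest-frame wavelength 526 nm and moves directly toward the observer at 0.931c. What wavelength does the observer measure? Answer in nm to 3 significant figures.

λ_obs ≈ 99.4 nm

Relativistic Doppler: λ_obs = λ_src √((1−β)/(1+β))
= 526 × √(0.069000/1.9310) = 526 × 0.18903 = 99.4 nm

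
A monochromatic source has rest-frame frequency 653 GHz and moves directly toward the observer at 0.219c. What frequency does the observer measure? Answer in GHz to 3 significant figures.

f_obs ≈ 816 GHz

Relativistic Doppler: f_obs = f_src √((1+β)/(1−β))
= 653 × √(1.2190/0.78100) = 653 × 1.2493 = 816 GHz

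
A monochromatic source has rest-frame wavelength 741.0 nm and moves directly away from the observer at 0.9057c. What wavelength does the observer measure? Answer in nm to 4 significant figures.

λ_obs ≈ 3331 nm

Relativistic Doppler: λ_obs = λ_src √((1+β)/(1−β))
= 741.0 × √(1.90570/0.0943000) = 741.0 × 4.49543 = 3331 nm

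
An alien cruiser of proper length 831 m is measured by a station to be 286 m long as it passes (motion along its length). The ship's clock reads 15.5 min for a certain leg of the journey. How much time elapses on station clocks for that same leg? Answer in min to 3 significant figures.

Length contraction ⇒ γ = L₀/L = 831/286 = 2.9056
Time dilation: Δt = γτ₀ = 2.9056 × 15.5 min = 45.0 min

Δt ≈ 45.0 min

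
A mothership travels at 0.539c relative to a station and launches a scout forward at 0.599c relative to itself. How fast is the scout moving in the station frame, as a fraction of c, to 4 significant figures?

u ≈ 0.8603c

Compose boost 2: (0.599 + 0.539)/(1 + 0.599×0.539) = 1.138/1.32286 = 0.8603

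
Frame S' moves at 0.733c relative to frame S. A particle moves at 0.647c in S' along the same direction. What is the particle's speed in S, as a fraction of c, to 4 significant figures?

u ≈ 0.9361c

Relativistic velocity addition: u = (u' + v)/(1 + u'v/c²)
= (0.647 + 0.733)/(1 + 0.647×0.733) = 1.380/1.47425 = 0.9361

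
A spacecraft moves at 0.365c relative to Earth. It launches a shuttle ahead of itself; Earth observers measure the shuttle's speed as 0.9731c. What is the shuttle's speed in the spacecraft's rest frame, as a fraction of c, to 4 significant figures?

u' ≈ 0.9431c

Inverse velocity addition: u' = (u − v)/(1 − uv/c²)
= (0.9731 − 0.365)/(1 − 0.9731×0.365) = 0.6081/0.644818 = 0.9431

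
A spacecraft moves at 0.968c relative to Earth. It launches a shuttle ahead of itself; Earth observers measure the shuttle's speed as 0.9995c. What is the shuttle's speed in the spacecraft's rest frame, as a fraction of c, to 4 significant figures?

u' ≈ 0.9697c

Inverse velocity addition: u' = (u − v)/(1 − uv/c²)
= (0.9995 − 0.968)/(1 − 0.9995×0.968) = 0.03150/0.0324840 = 0.9697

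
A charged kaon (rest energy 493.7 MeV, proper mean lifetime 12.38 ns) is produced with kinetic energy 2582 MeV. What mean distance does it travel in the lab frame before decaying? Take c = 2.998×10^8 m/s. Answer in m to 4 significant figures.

γ = 1 + K/(m₀c²) = 1 + 2582/493.7 = 6.22990
β = √(1 − 1/γ²) = 0.987033
Dilated lifetime: γτ₀ = 6.22990 × 12.38 ns = 77.1261 ns
d = βc·γτ₀ = 0.987033 × (2.998×10^8 m/s) × 7.71261×10^-8 s = 22.82 m

d ≈ 22.82 m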